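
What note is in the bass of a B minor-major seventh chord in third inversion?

B minor-major seventh is B–D–F#–A#. Third inversion places the seventh in the bass: A#.

A#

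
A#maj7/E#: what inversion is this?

A#maj7/E# means A# major seventh with E# in the bass. E# is the fifth of A# major seventh (A#–C##–E#–G##), so this is second inversion.

second inversion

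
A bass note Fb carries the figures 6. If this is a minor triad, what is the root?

The figures 6 mean the third of the chord is in the bass. If Fb is the third of a minor triad, the root is Db (chord tones Db–Fb–Ab).

Db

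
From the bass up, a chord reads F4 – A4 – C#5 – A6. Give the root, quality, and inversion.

The pitch classes F, A, C# arrange in thirds as F–A–C#: an F augmented triad.
F is the root of F augmented; root in the bass means root position (figured bass 5/3).

F augmented, root position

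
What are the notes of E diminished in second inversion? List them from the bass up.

E diminished is E–G–Bb. Second inversion puts the fifth (Bb) in the bass, with the remaining tones above: Bb, E, G.

Bb, E, G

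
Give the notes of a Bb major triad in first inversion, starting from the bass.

Spelling Bb major: Bb–D–F. In first inversion the third is bass, giving D, F, Bb from the bottom.

D, F, Bb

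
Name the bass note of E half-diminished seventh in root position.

E

In root position the root is lowest. For E half-diminished seventh (E–G–Bb–D) that is E.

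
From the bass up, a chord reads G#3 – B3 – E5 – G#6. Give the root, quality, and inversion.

Reducing to letter names: G#, B, E. These stack in thirds as E–G#–B — an E major triad.
The lowest note is G#, the third of the chord, so this is first inversion (figured bass 6).

E major, first inversion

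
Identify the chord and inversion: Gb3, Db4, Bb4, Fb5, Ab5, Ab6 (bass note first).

Reducing to letter names: Gb, Db, Bb, Fb, Ab. These stack in thirds as Gb–Bb–Db–Fb–Ab — a Gb dominant ninth chord.
Gb is the root of Gb dominant ninth; root in the bass means root position.

Gb dominant ninth, root position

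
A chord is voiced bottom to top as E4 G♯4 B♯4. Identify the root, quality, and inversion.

E augmented, root position

The pitch classes E, G#, B# arrange in thirds as E–G#–B#: an E augmented triad.
E is the root of E augmented; root in the bass means root position (figured bass 5/3).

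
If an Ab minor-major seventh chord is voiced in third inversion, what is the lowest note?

The seventh of Ab minor-major seventh (Ab–Cb–Eb–G) is G; that is the bass in third inversion.

G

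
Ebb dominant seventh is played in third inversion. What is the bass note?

Dbb

Ebb dominant seventh is Ebb–Gb–Bbb–Dbb. Third inversion places the seventh in the bass: Dbb.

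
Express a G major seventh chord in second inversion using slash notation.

Second inversion of G major seventh has the fifth (D) in the bass. As a slash chord: Gmaj7/D.

Gmaj7/D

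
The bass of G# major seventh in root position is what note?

G#

The root of G# major seventh (G#–B#–D#–F##) is G#; that is the bass in root position.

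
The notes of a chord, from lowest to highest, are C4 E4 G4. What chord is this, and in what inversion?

The distinct note names are C, E, G. Stacked in thirds they read C–E–G, which is a major triad on C.
C is the root of C major; root in the bass means root position (figured bass 5/3).

C major, root position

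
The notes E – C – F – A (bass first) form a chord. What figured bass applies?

4/2

The notes E, C, F, A stack in thirds as F–A–C–E — an F major seventh chord. The bass E is the seventh, so this is third inversion: figured 4/2.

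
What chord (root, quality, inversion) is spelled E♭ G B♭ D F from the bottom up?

Eb major ninth, root position

The pitch classes Eb, G, Bb, D, F arrange in thirds as Eb–G–Bb–D–F: an Eb major ninth chord.
Eb is the root of Eb major ninth; root in the bass means root position.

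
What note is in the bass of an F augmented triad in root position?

F augmented is F–A–C#. Root position places the root in the bass: F.

F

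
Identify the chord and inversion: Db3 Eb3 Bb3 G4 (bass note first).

Eb dominant seventh, third inversion

The distinct note names are Db, Eb, Bb, G. Stacked in thirds they read Eb–G–Bb–Db, which is a dominant seventh chord on Eb.
Db is the seventh of Eb dominant seventh; seventh in the bass means third inversion (figured bass 4/2).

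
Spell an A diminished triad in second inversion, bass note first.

A diminished is A–C–Eb. Second inversion puts the fifth (Eb) in the bass, with the remaining tones above: Eb, A, C.

Eb, A, C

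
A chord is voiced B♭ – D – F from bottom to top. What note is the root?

Bb, D, F are the tones of a Bb major triad (Bb–D–F), making Bb the root.

Bb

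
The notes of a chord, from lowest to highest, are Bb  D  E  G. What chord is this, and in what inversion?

E half-diminished seventh, second inversion

Reducing to letter names: Bb, D, E, G. These stack in thirds as E–G–Bb–D — an E half-diminished seventh chord.
The lowest note is Bb, the fifth of the chord, so this is second inversion (figured bass 4/3).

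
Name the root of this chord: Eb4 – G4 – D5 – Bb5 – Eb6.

The distinct letter names are Eb, G, D, Bb. Arranged as a stack of thirds they read Eb–G–Bb–D, so Eb is the root (an Eb major seventh chord).

Eb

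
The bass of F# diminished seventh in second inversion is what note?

C

In second inversion the fifth is lowest. For F# diminished seventh (F#–A–C–Eb) that is C.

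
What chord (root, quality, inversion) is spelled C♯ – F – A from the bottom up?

The pitch classes C#, F, A arrange in thirds as F–A–C#: an F augmented triad.
C# is the fifth of F augmented; fifth in the bass means second inversion (figured bass 6/4).

F augmented, second inversion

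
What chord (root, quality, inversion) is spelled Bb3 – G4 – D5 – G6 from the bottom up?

The distinct note names are Bb, G, D. Stacked in thirds they read G–Bb–D, which is a minor triad on G.
With the third (Bb) in the bass, the chord is in first inversion (figured bass 6).

G minor, first inversion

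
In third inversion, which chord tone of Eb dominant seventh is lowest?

The seventh of Eb dominant seventh (Eb–G–Bb–Db) is Db; that is the bass in third inversion.

Db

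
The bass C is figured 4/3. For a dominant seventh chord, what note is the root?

F

The figures 4/3 mean the fifth of the chord is in the bass. If C is the fifth of a dominant seventh chord, the root is F (chord tones F–A–C–Eb).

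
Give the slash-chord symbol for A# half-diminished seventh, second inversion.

A#ø7/E

Second inversion of A# half-diminished seventh has the fifth (E) in the bass. As a slash chord: A#ø7/E.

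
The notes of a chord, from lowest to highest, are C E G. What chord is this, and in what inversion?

C major, root position

Reducing to letter names: C, E, G. These stack in thirds as C–E–G — a C major triad.
The lowest note is C, the root of the chord, so this is root position (figured bass 5/3).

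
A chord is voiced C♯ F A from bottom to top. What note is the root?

Reordering C#, F, A into stacked thirds gives F–A–C#; the bottom of that stack, F, is the root.

F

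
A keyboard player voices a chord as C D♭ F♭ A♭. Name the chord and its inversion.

The pitch classes C, Db, Fb, Ab arrange in thirds as Db–Fb–Ab–C: a Db minor-major seventh chord.
The lowest note is C, the seventh of the chord, so this is third inversion (figured bass 4/2).

Db minor-major seventh, third inversion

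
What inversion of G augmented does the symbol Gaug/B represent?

first inversion

Gaug/B means G augmented with B in the bass. B is the third of G augmented (G–B–D#), so this is first inversion.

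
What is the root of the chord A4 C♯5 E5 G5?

A

A, C#, E, G are the tones of an A dominant seventh chord (A–C#–E–G), making A the root.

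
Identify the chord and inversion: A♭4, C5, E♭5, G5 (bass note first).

Reducing to letter names: Ab, C, Eb, G. These stack in thirds as Ab–C–Eb–G — an Ab major seventh chord.
Ab is the root of Ab major seventh; root in the bass means root position (figured bass 7).

Ab major seventh, root position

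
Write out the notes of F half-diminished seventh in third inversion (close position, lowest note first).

The chord tones are F–Ab–Cb–Eb. With the seventh (Eb) lowest for third inversion: Eb, F, Ab, Cb.

Eb, F, Ab, Cb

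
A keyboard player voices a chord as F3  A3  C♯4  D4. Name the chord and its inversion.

D minor-major seventh, first inversion

Reducing to letter names: F, A, C#, D. These stack in thirds as D–F–A–C# — a D minor-major seventh chord.
F is the third of D minor-major seventh; third in the bass means first inversion (figured bass 6/5).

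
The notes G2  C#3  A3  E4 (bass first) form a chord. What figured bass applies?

4/2

The notes G, C#, A, E stack in thirds as A–C#–E–G — an A dominant seventh chord. The bass G is the seventh, so this is third inversion: figured 4/2.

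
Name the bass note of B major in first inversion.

D#

The third of B major (B–D#–F#) is D#; that is the bass in first inversion.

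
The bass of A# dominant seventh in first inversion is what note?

A# dominant seventh is A#–C##–E#–G#. First inversion places the third in the bass: C##.

C##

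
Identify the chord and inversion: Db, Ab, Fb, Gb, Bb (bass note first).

The pitch classes Db, Ab, Fb, Gb, Bb arrange in thirds as Gb–Bb–Db–Fb–Ab: a Gb dominant ninth chord.
With the fifth (Db) in the bass, the chord is in second inversion.

Gb dominant ninth, second inversion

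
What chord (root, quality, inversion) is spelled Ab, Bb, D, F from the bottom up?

Bb dominant seventh, third inversion

The pitch classes Ab, Bb, D, F arrange in thirds as Bb–D–F–Ab: a Bb dominant seventh chord.
With the seventh (Ab) in the bass, the chord is in third inversion (figured bass 4/2).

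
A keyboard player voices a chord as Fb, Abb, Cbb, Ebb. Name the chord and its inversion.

Fb half-diminished seventh, root position

The distinct note names are Fb, Abb, Cbb, Ebb. Stacked in thirds they read Fb–Abb–Cbb–Ebb, which is a half-diminished seventh chord on Fb.
The lowest note is Fb, the root of the chord, so this is root position (figured bass 7).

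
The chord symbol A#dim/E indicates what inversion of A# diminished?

second inversion

A#dim/E means A# diminished with E in the bass. E is the fifth of A# diminished (A#–C#–E), so this is second inversion.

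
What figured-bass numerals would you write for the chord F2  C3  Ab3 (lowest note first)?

The notes F, C, Ab stack in thirds as F–Ab–C — an F minor triad. The bass F is the root, so this is root position: figured 5/3.

5/3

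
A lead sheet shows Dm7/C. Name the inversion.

third inversion

Dm7/C means D minor seventh with C in the bass. C is the seventh of D minor seventh (D–F–A–C), so this is third inversion.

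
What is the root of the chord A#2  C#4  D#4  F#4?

The distinct letter names are A#, C#, D#, F#. Arranged as a stack of thirds they read D#–F#–A#–C#, so D# is the root (a D# minor seventh chord).

D#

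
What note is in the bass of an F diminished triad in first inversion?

Ab

F diminished is F–Ab–Cb. First inversion places the third in the bass: Ab.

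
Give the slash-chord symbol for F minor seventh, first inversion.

Fm7/Ab

First inversion of F minor seventh has the third (Ab) in the bass. As a slash chord: Fm7/Ab.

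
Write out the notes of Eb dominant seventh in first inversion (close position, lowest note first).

G, Bb, Db, Eb

Spelling Eb dominant seventh: Eb–G–Bb–Db. In first inversion the third is bass, giving G, Bb, Db, Eb from the bottom.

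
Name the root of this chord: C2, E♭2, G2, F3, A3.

F

C, Eb, G, F, A are the tones of an F dominant ninth chord (F–A–C–Eb–G), making F the root.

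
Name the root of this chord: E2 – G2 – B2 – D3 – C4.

The distinct letter names are E, G, B, D, C. Arranged as a stack of thirds they read C–E–G–B–D, so C is the root (a C major ninth chord).

C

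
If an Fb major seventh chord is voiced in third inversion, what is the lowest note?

Fb major seventh is Fb–Ab–Cb–Eb. Third inversion places the seventh in the bass: Eb.

Eb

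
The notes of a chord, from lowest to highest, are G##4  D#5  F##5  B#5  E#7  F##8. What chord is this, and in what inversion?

E# dominant ninth, first inversion

The pitch classes G##, D#, F##, B#, E# arrange in thirds as E#–G##–B#–D#–F##: an E# dominant ninth chord.
The lowest note is G##, the third of the chord, so this is first inversion.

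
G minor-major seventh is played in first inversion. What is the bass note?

Bb

The third of G minor-major seventh (G–Bb–D–F#) is Bb; that is the bass in first inversion.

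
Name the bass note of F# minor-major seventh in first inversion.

A

F# minor-major seventh is F#–A–C#–E#. First inversion places the third in the bass: A.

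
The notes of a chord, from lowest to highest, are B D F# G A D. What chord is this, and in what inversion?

The pitch classes B, D, F#, G, A arrange in thirds as G–B–D–F#–A: a G major ninth chord.
The lowest note is B, the third of the chord, so this is first inversion.

G major ninth, first inversion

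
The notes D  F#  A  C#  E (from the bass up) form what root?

Reordering D, F#, A, C#, E into stacked thirds gives D–F#–A–C#–E; the bottom of that stack, D, is the root.

D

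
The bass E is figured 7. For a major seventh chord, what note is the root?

The figures 7 mean the root of the chord is in the bass. If E is the root of a major seventh chord, the root is E (chord tones E–G#–B–D#).

E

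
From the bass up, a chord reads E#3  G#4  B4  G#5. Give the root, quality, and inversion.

E# diminished, root position

The pitch classes E#, G#, B arrange in thirds as E#–G#–B: an E# diminished triad.
With the root (E#) in the bass, the chord is in root position (figured bass 5/3).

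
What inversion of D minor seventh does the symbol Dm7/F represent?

first inversion

Dm7/F means D minor seventh with F in the bass. F is the third of D minor seventh (D–F–A–C), so this is first inversion.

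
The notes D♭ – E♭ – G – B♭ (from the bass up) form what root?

Eb

The distinct letter names are Db, Eb, G, Bb. Arranged as a stack of thirds they read Eb–G–Bb–Db, so Eb is the root (an Eb dominant seventh chord).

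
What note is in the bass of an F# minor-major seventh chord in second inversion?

C#

F# minor-major seventh is F#–A–C#–E#. Second inversion places the fifth in the bass: C#.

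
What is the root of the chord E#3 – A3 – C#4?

The distinct letter names are E#, A, C#. Arranged as a stack of thirds they read A–C#–E#, so A is the root (an A augmented triad).

A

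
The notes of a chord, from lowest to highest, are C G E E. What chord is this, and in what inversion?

The pitch classes C, G, E arrange in thirds as C–E–G: a C major triad.
With the root (C) in the bass, the chord is in root position (figured bass 5/3).

C major, root position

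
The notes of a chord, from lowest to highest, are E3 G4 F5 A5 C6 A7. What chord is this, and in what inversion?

Reducing to letter names: E, G, F, A, C. These stack in thirds as F–A–C–E–G — an F major ninth chord.
E is the seventh of F major ninth; seventh in the bass means third inversion.

F major ninth, third inversion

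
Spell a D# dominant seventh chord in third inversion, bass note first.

Spelling D# dominant seventh: D#–F##–A#–C#. In third inversion the seventh is bass, giving C#, D#, F##, A# from the bottom.

C#, D#, F##, A#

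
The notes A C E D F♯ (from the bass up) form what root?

A, C, E, D, F# are the tones of a D dominant ninth chord (D–F#–A–C–E), making D the root.

D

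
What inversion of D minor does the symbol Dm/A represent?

second inversion

Dm/A means D minor with A in the bass. A is the fifth of D minor (D–F–A), so this is second inversion.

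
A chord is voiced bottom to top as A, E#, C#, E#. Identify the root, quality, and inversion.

The pitch classes A, E#, C# arrange in thirds as A–C#–E#: an A augmented triad.
The lowest note is A, the root of the chord, so this is root position (figured bass 5/3).

A augmented, root position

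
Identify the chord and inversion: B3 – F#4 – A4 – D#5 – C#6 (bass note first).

B dominant ninth, root position

The distinct note names are B, F#, A, D#, C#. Stacked in thirds they read B–D#–F#–A–C#, which is a dominant ninth chord on B.
The lowest note is B, the root of the chord, so this is root position.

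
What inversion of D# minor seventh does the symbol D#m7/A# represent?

D#m7/A# means D# minor seventh with A# in the bass. A# is the fifth of D# minor seventh (D#–F#–A#–C#), so this is second inversion.

second inversion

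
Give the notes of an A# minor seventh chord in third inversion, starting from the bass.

G#, A#, C#, E#

A# minor seventh is A#–C#–E#–G#. Third inversion puts the seventh (G#) in the bass, with the remaining tones above: G#, A#, C#, E#.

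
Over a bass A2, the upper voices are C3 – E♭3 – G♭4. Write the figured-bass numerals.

The notes A, C, Eb, Gb stack in thirds as A–C–Eb–Gb — an A diminished seventh chord. The bass A is the root, so this is root position: figured 7.

7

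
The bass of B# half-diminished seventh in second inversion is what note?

B# half-diminished seventh is B#–D#–F#–A#. Second inversion places the fifth in the bass: F#.

F#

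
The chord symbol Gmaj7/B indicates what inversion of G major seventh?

Gmaj7/B means G major seventh with B in the bass. B is the third of G major seventh (G–B–D–F#), so this is first inversion.

first inversion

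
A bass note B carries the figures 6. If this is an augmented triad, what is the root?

The figures 6 mean the third of the chord is in the bass. If B is the third of an augmented triad, the root is G (chord tones G–B–D#).

G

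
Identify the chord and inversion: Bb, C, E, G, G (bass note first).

The pitch classes Bb, C, E, G arrange in thirds as C–E–G–Bb: a C dominant seventh chord.
Bb is the seventh of C dominant seventh; seventh in the bass means third inversion (figured bass 4/2).

C dominant seventh, third inversion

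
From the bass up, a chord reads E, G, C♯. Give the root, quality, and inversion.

C# diminished, first inversion

The distinct note names are E, G, C#. Stacked in thirds they read C#–E–G, which is a diminished triad on C#.
The lowest note is E, the third of the chord, so this is first inversion (figured bass 6).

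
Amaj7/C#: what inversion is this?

first inversion

Amaj7/C# means A major seventh with C# in the bass. C# is the third of A major seventh (A–C#–E–G#), so this is first inversion.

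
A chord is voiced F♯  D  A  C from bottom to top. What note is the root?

D

Reordering F#, D, A, C into stacked thirds gives D–F#–A–C; the bottom of that stack, D, is the root.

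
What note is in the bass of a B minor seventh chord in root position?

B minor seventh is B–D–F#–A. Root position places the root in the bass: B.

B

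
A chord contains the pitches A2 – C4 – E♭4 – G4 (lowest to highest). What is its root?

A

A, C, Eb, G are the tones of an A half-diminished seventh chord (A–C–Eb–G), making A the root.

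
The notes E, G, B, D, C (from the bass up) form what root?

The distinct letter names are E, G, B, D, C. Arranged as a stack of thirds they read C–E–G–B–D, so C is the root (a C major ninth chord).

C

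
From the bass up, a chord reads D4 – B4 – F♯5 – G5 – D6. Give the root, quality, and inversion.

G major seventh, second inversion

The distinct note names are D, B, F#, G. Stacked in thirds they read G–B–D–F#, which is a major seventh chord on G.
With the fifth (D) in the bass, the chord is in second inversion (figured bass 4/3).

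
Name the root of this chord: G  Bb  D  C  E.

C

Reordering G, Bb, D, C, E into stacked thirds gives C–E–G–Bb–D; the bottom of that stack, C, is the root.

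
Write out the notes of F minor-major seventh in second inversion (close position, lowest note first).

The chord tones are F–Ab–C–E. With the fifth (C) lowest for second inversion: C, E, F, Ab.

C, E, F, Ab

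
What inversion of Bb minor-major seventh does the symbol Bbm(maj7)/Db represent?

first inversion

Bbm(maj7)/Db means Bb minor-major seventh with Db in the bass. Db is the third of Bb minor-major seventh (Bb–Db–F–A), so this is first inversion.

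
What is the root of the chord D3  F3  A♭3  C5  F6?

D, F, Ab, C are the tones of a D half-diminished seventh chord (D–F–Ab–C), making D the root.

D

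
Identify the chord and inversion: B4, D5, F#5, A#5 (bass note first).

The pitch classes B, D, F#, A# arrange in thirds as B–D–F#–A#: a B minor-major seventh chord.
With the root (B) in the bass, the chord is in root position (figured bass 7).

B minor-major seventh, root position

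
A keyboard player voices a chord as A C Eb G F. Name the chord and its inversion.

F dominant ninth, first inversion

Reducing to letter names: A, C, Eb, G, F. These stack in thirds as F–A–C–Eb–G — an F dominant ninth chord.
With the third (A) in the bass, the chord is in first inversion.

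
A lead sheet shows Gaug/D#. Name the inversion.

second inversion

Gaug/D# means G augmented with D# in the bass. D# is the fifth of G augmented (G–B–D#), so this is second inversion.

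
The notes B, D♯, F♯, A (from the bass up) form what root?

The distinct letter names are B, D#, F#, A. Arranged as a stack of thirds they read B–D#–F#–A, so B is the root (a B dominant seventh chord).

B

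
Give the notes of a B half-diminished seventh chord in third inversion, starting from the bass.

Spelling B half-diminished seventh: B–D–F–A. In third inversion the seventh is bass, giving A, B, D, F from the bottom.

A, B, D, F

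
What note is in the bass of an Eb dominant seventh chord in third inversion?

The seventh of Eb dominant seventh (Eb–G–Bb–Db) is Db; that is the bass in third inversion.

Db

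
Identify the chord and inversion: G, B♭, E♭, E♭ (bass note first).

Eb major, first inversion

Reducing to letter names: G, Bb, Eb. These stack in thirds as Eb–G–Bb — an Eb major triad.
The lowest note is G, the third of the chord, so this is first inversion (figured bass 6).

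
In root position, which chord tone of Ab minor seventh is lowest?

The root of Ab minor seventh (Ab–Cb–Eb–Gb) is Ab; that is the bass in root position.

Ab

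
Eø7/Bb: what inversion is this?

second inversion

Eø7/Bb means E half-diminished seventh with Bb in the bass. Bb is the fifth of E half-diminished seventh (E–G–Bb–D), so this is second inversion.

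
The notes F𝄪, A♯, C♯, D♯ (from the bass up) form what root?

D#

The distinct letter names are F##, A#, C#, D#. Arranged as a stack of thirds they read D#–F##–A#–C#, so D# is the root (a D# dominant seventh chord).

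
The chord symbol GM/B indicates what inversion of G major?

first inversion

GM/B means G major with B in the bass. B is the third of G major (G–B–D), so this is first inversion.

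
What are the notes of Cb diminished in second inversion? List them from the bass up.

Cb diminished is Cb–Ebb–Gbb. Second inversion puts the fifth (Gbb) in the bass, with the remaining tones above: Gbb, Cb, Ebb.

Gbb, Cb, Ebb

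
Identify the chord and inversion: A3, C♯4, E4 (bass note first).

A major, root position

Reducing to letter names: A, C#, E. These stack in thirds as A–C#–E — an A major triad.
A is the root of A major; root in the bass means root position (figured bass 5/3).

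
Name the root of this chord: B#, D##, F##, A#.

B#

B#, D##, F##, A# are the tones of a B# dominant seventh chord (B#–D##–F##–A#), making B# the root.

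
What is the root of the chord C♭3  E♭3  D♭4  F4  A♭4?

The distinct letter names are Cb, Eb, Db, F, Ab. Arranged as a stack of thirds they read Db–F–Ab–Cb–Eb, so Db is the root (a Db dominant ninth chord).

Db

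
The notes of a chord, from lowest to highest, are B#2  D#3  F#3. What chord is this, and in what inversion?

B# diminished, root position

The pitch classes B#, D#, F# arrange in thirds as B#–D#–F#: a B# diminished triad.
B# is the root of B# diminished; root in the bass means root position (figured bass 5/3).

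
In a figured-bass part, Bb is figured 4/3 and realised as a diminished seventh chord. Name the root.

The figures 4/3 mean the fifth of the chord is in the bass. If Bb is the fifth of a diminished seventh chord, the root is E (chord tones E–G–Bb–Db).

E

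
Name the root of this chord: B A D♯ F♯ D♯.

B

The distinct letter names are B, A, D#, F#. Arranged as a stack of thirds they read B–D#–F#–A, so B is the root (a B dominant seventh chord).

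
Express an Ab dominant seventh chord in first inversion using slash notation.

Ab7/C

First inversion of Ab dominant seventh has the third (C) in the bass. As a slash chord: Ab7/C.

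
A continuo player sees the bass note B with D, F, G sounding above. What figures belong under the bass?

6/5

The notes B, D, F, G stack in thirds as G–B–D–F — a G dominant seventh chord. The bass B is the third, so this is first inversion: figured 6/5.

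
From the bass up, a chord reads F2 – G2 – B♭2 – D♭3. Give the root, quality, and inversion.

Reducing to letter names: F, G, Bb, Db. These stack in thirds as G–Bb–Db–F — a G half-diminished seventh chord.
The lowest note is F, the seventh of the chord, so this is third inversion (figured bass 4/2).

G half-diminished seventh, third inversion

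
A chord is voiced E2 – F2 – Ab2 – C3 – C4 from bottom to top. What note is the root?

F

E, F, Ab, C are the tones of an F minor-major seventh chord (F–Ab–C–E), making F the root.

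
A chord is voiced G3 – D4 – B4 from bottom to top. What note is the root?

G

Reordering G, D, B into stacked thirds gives G–B–D; the bottom of that stack, G, is the root.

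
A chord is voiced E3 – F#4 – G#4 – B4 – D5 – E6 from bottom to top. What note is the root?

The distinct letter names are E, F#, G#, B, D. Arranged as a stack of thirds they read E–G#–B–D–F#, so E is the root (an E dominant ninth chord).

E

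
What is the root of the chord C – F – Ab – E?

F

C, F, Ab, E are the tones of an F minor-major seventh chord (F–Ab–C–E), making F the root.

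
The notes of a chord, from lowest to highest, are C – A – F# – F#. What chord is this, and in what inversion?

The pitch classes C, A, F# arrange in thirds as F#–A–C: an F# diminished triad.
The lowest note is C, the fifth of the chord, so this is second inversion (figured bass 6/4).

F# diminished, second inversion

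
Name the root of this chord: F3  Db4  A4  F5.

Db

The distinct letter names are F, Db, A. Arranged as a stack of thirds they read Db–F–A, so Db is the root (a Db augmented triad).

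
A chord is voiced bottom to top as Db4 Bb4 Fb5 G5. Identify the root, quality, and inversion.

G diminished seventh, second inversion

The distinct note names are Db, Bb, Fb, G. Stacked in thirds they read G–Bb–Db–Fb, which is a diminished seventh chord on G.
The lowest note is Db, the fifth of the chord, so this is second inversion (figured bass 4/3).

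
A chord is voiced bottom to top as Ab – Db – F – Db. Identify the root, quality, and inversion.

Reducing to letter names: Ab, Db, F. These stack in thirds as Db–F–Ab — a Db major triad.
Ab is the fifth of Db major; fifth in the bass means second inversion (figured bass 6/4).

Db major, second inversion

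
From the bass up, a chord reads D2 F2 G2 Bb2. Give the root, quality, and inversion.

G minor seventh, second inversion

The pitch classes D, F, G, Bb arrange in thirds as G–Bb–D–F: a G minor seventh chord.
The lowest note is D, the fifth of the chord, so this is second inversion (figured bass 4/3).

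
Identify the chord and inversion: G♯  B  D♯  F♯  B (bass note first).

G# minor seventh, root position

The pitch classes G#, B, D#, F# arrange in thirds as G#–B–D#–F#: a G# minor seventh chord.
With the root (G#) in the bass, the chord is in root position (figured bass 7).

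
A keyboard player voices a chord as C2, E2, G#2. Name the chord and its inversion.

The distinct note names are C, E, G#. Stacked in thirds they read C–E–G#, which is an augmented triad on C.
With the root (C) in the bass, the chord is in root position (figured bass 5/3).

C augmented, root position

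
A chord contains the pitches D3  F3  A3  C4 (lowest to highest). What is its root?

D

Reordering D, F, A, C into stacked thirds gives D–F–A–C; the bottom of that stack, D, is the root.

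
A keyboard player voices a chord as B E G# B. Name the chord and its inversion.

The distinct note names are B, E, G#. Stacked in thirds they read E–G#–B, which is a major triad on E.
B is the fifth of E major; fifth in the bass means second inversion (figured bass 6/4).

E major, second inversion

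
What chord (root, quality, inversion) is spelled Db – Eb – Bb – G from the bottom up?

Eb dominant seventh, third inversion

The pitch classes Db, Eb, Bb, G arrange in thirds as Eb–G–Bb–Db: an Eb dominant seventh chord.
With the seventh (Db) in the bass, the chord is in third inversion (figured bass 4/2).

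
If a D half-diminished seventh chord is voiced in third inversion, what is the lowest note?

C

D half-diminished seventh is D–F–Ab–C. Third inversion places the seventh in the bass: C.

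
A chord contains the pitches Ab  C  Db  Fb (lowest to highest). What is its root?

Ab, C, Db, Fb are the tones of a Db minor-major seventh chord (Db–Fb–Ab–C), making Db the root.

Db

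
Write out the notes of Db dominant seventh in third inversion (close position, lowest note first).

The chord tones are Db–F–Ab–Cb. With the seventh (Cb) lowest for third inversion: Cb, Db, F, Ab.

Cb, Db, F, Ab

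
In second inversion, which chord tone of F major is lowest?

C

In second inversion the fifth is lowest. For F major (F–A–C) that is C.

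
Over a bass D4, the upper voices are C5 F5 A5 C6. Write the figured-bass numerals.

The notes D, C, F, A stack in thirds as D–F–A–C — a D minor seventh chord. The bass D is the root, so this is root position: figured 7.

7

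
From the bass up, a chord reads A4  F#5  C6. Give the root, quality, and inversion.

F# diminished, first inversion

The pitch classes A, F#, C arrange in thirds as F#–A–C: an F# diminished triad.
A is the third of F# diminished; third in the bass means first inversion (figured bass 6).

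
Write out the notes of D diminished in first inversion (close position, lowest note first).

D diminished is D–F–Ab. First inversion puts the third (F) in the bass, with the remaining tones above: F, Ab, D.

F, Ab, D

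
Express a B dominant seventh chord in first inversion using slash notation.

B7/D#

First inversion of B dominant seventh has the third (D#) in the bass. As a slash chord: B7/D#.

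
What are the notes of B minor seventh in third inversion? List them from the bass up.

The chord tones are B–D–F#–A. With the seventh (A) lowest for third inversion: A, B, D, F#.

A, B, D, F#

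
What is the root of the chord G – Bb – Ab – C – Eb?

Ab

G, Bb, Ab, C, Eb are the tones of an Ab major ninth chord (Ab–C–Eb–G–Bb), making Ab the root.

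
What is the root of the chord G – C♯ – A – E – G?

A

Reordering G, C#, A, E into stacked thirds gives A–C#–E–G; the bottom of that stack, A, is the root.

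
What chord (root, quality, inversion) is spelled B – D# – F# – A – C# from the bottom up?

The distinct note names are B, D#, F#, A, C#. Stacked in thirds they read B–D#–F#–A–C#, which is a dominant ninth chord on B.
B is the root of B dominant ninth; root in the bass means root position.

B dominant ninth, root position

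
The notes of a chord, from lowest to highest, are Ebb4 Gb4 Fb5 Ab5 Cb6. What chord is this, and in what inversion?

The distinct note names are Ebb, Gb, Fb, Ab, Cb. Stacked in thirds they read Fb–Ab–Cb–Ebb–Gb, which is a dominant ninth chord on Fb.
The lowest note is Ebb, the seventh of the chord, so this is third inversion.

Fb dominant ninth, third inversion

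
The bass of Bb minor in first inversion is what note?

In first inversion the third is lowest. For Bb minor (Bb–Db–F) that is Db.

Db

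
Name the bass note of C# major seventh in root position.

The root of C# major seventh (C#–E#–G#–B#) is C#; that is the bass in root position.

C#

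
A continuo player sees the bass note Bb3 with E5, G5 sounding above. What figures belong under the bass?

6/4

The notes Bb, E, G stack in thirds as E–G–Bb — an E diminished triad. The bass Bb is the fifth, so this is second inversion: figured 6/4.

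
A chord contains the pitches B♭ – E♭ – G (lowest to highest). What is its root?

The distinct letter names are Bb, Eb, G. Arranged as a stack of thirds they read Eb–G–Bb, so Eb is the root (an Eb major triad).

Eb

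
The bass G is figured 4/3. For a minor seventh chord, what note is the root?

The figures 4/3 mean the fifth of the chord is in the bass. If G is the fifth of a minor seventh chord, the root is C (chord tones C–Eb–G–Bb).

C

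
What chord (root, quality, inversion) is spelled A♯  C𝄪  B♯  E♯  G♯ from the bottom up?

Reducing to letter names: A#, C##, B#, E#, G#. These stack in thirds as A#–C##–E#–G#–B# — an A# dominant ninth chord.
The lowest note is A#, the root of the chord, so this is root position.

A# dominant ninth, root position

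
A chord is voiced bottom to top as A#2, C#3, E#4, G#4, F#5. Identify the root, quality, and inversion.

Reducing to letter names: A#, C#, E#, G#, F#. These stack in thirds as F#–A#–C#–E#–G# — an F# major ninth chord.
The lowest note is A#, the third of the chord, so this is first inversion.

F# major ninth, first inversion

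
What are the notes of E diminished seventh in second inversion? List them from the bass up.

Bb, Db, E, G

Spelling E diminished seventh: E–G–Bb–Db. In second inversion the fifth is bass, giving Bb, Db, E, G from the bottom.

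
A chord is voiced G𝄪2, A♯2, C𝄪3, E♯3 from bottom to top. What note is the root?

Reordering G##, A#, C##, E# into stacked thirds gives A#–C##–E#–G##; the bottom of that stack, A#, is the root.

A#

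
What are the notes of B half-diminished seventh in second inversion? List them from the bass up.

F, A, B, D

Spelling B half-diminished seventh: B–D–F–A. In second inversion the fifth is bass, giving F, A, B, D from the bottom.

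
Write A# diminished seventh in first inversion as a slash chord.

First inversion of A# diminished seventh has the third (C#) in the bass. As a slash chord: A#dim7/C#.

A#dim7/C#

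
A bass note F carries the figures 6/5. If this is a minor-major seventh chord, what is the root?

The figures 6/5 mean the third of the chord is in the bass. If F is the third of a minor-major seventh chord, the root is D (chord tones D–F–A–C#).

D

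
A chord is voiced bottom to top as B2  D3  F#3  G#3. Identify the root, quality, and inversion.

G# half-diminished seventh, first inversion

The pitch classes B, D, F#, G# arrange in thirds as G#–B–D–F#: a G# half-diminished seventh chord.
The lowest note is B, the third of the chord, so this is first inversion (figured bass 6/5).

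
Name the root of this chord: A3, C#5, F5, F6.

The distinct letter names are A, C#, F. Arranged as a stack of thirds they read F–A–C#, so F is the root (an F augmented triad).

F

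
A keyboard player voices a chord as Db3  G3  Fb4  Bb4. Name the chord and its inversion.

The distinct note names are Db, G, Fb, Bb. Stacked in thirds they read G–Bb–Db–Fb, which is a diminished seventh chord on G.
Db is the fifth of G diminished seventh; fifth in the bass means second inversion (figured bass 4/3).

G diminished seventh, second inversion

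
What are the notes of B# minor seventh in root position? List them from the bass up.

The chord tones are B#–D#–F##–A#. With the root (B#) lowest for root position: B#, D#, F##, A#.

B#, D#, F##, A#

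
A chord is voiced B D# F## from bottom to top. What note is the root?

B

The distinct letter names are B, D#, F##. Arranged as a stack of thirds they read B–D#–F##, so B is the root (a B augmented triad).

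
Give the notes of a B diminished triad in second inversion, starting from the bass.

B diminished is B–D–F. Second inversion puts the fifth (F) in the bass, with the remaining tones above: F, B, D.

F, B, D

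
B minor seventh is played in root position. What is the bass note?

B

The root of B minor seventh (B–D–F#–A) is B; that is the bass in root position.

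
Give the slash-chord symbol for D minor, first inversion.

Dm/F

First inversion of D minor has the third (F) in the bass. As a slash chord: Dm/F.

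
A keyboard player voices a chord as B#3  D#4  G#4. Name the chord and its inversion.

Reducing to letter names: B#, D#, G#. These stack in thirds as G#–B#–D# — a G# major triad.
B# is the third of G# major; third in the bass means first inversion (figured bass 6).

G# major, first inversion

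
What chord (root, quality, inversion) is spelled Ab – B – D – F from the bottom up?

The pitch classes Ab, B, D, F arrange in thirds as B–D–F–Ab: a B diminished seventh chord.
Ab is the seventh of B diminished seventh; seventh in the bass means third inversion (figured bass 4/2).

B diminished seventh, third inversion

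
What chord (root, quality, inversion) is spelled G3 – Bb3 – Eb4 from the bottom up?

The pitch classes G, Bb, Eb arrange in thirds as Eb–G–Bb: an Eb major triad.
With the third (G) in the bass, the chord is in first inversion (figured bass 6).

Eb major, first inversion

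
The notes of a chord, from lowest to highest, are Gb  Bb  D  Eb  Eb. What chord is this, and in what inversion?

The distinct note names are Gb, Bb, D, Eb. Stacked in thirds they read Eb–Gb–Bb–D, which is a minor-major seventh chord on Eb.
Gb is the third of Eb minor-major seventh; third in the bass means first inversion (figured bass 6/5).

Eb minor-major seventh, first inversion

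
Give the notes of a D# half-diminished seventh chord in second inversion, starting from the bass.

A, C#, D#, F#

The chord tones are D#–F#–A–C#. With the fifth (A) lowest for second inversion: A, C#, D#, F#.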